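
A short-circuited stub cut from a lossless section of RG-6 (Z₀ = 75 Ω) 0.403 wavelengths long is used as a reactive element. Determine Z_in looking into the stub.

βl = 2π × 0.403 = 145°
tan(βl) = -0.698
For a short-circuited stub, Z_in = jZ_0·tan(βl)

Z_in ≈ −j52.4 Ω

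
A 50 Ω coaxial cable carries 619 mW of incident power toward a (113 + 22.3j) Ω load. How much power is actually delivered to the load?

P_delivered ≈ 517 mW

|Γ| = |(63 + j22.3)/(163 + j22.3)| = 0.406
|Γ|² = 0.165
P_refl = |Γ|²·P_inc = 102 mW, P_del = (1 − |Γ|²)·P_inc = 517 mW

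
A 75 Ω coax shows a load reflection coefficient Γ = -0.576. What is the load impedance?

Z_L ≈ 20.2 Ω

Z_L = Z_0·(1 + Γ)/(1 − Γ) = 75·(0.424)/(1.58)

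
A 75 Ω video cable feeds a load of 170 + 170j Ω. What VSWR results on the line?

Γ = (Z_L − Z_0)/(Z_L + Z_0) = (95 + j170)/(245 + j170)
|Γ| = 195/298 = 0.653
VSWR = (1 + |Γ|)/(1 − |Γ|) = 1.65/0.347

VSWR ≈ 4.76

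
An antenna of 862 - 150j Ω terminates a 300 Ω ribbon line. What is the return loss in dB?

Γ = (562 − j150)/(1162 − j150), |Γ| = 0.496
RL = −20·log₁₀|Γ| = −20·log₁₀(0.496)

RL ≈ 6.08 dB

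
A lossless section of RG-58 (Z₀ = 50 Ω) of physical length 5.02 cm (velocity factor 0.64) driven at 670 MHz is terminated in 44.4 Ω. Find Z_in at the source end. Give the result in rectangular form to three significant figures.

λ = v/f = 0.64·c / 670 MHz = 0.287 m
βl = 2π·l/λ = 2π × 0.175 = 63.1°
tan(βl) = tan(63.1°) = 1.97
Z_in = Z_0·(Z_L + jZ_0·tanβl)/(Z_0 + jZ_L·tanβl)
     = 50·(44.4 + j98.4)/(50 + j87.4)

Z_in ≈ 53.4 + j5.13 Ω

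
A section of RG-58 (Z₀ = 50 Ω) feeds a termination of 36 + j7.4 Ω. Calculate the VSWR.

VSWR ≈ 1.45

Γ = (Z_L − Z_0)/(Z_L + Z_0) = (-14 + j7.4)/(86 + j7.4)
|Γ| = 15.8/86.3 = 0.183
VSWR = (1 + |Γ|)/(1 − |Γ|) = 1.18/0.817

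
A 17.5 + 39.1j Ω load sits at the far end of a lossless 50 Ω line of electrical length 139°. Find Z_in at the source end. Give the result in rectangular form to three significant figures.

Z_in ≈ 10.5 − j0.689 Ω

tan(βl) = tan(139°) = -0.869
Z_in = Z_0·(Z_L + jZ_0·tanβl)/(Z_0 + jZ_L·tanβl)
     = 50·(17.5 − j4.36)/(84 − j15.2)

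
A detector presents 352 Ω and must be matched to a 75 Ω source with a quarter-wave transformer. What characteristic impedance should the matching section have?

Z_qwt ≈ 162 Ω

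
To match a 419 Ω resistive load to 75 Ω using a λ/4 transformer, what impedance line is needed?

Z_qwt ≈ 177 Ω

Z_qwt = √(Z_0·R_L) = √(75 × 419) = √31420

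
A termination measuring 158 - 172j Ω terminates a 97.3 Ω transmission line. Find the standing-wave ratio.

VSWR ≈ 3.91

Γ = (Z_L − Z_0)/(Z_L + Z_0) = (60.7 − j172)/(255.3 − j172)
|Γ| = 182/308 = 0.593
VSWR = (1 + |Γ|)/(1 − |Γ|) = 1.59/0.407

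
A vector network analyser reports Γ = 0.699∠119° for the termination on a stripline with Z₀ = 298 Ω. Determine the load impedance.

Z_L ≈ 70.3 + j168 Ω

Z_L = Z_0·(1 + Γ)/(1 − Γ) = 298·(0.661 + j0.611)/(1.34 − j0.611)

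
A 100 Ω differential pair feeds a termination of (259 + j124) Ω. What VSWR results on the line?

VSWR ≈ 3.26

Γ = (Z_L − Z_0)/(Z_L + Z_0) = (159 + j124)/(359 + j124)
|Γ| = 202/380 = 0.531
VSWR = (1 + |Γ|)/(1 − |Γ|) = 1.53/0.469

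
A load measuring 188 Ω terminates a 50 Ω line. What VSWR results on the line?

VSWR ≈ 3.76

Γ = (188 − 50)/(188 + 50) = 0.58
VSWR = (1 + 0.58)/(1 − 0.58)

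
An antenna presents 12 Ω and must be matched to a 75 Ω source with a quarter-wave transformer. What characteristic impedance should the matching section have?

Z_qwt ≈ 30 Ω

Z_qwt = √(Z_0·R_L) = √(75 × 12) = √900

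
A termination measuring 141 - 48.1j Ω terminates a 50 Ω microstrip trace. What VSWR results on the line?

Γ = (Z_L − Z_0)/(Z_L + Z_0) = (91 − j48.1)/(191 − j48.1)
|Γ| = 103/197 = 0.523
VSWR = (1 + |Γ|)/(1 − |Γ|) = 1.52/0.477

VSWR ≈ 3.19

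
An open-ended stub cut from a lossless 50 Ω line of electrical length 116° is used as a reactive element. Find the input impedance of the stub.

Z_in ≈ +j24.4 Ω

tan(βl) = -2.05
For an open-ended stub, Z_in = −jZ_0·cot(βl) = −jZ_0/tan(βl)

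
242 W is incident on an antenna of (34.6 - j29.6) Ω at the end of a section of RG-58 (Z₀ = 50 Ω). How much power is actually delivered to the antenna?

|Γ| = |(-15.4 − j29.6)/(84.6 − j29.6)| = 0.372
|Γ|² = 0.139
P_refl = |Γ|²·P_inc = 33.5 W, P_del = (1 − |Γ|²)·P_inc = 208 W

P_delivered ≈ 208 W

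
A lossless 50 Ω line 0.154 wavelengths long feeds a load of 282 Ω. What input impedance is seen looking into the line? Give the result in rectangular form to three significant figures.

Z_in ≈ 12.9 − j32.9 Ω

βl = 2π × 0.154 = 55.4°
tan(βl) = tan(55.4°) = 1.45
Z_in = Z_0·(Z_L + jZ_0·tanβl)/(Z_0 + jZ_L·tanβl)
     = 50·(282 + j72.6)/(50 + j409)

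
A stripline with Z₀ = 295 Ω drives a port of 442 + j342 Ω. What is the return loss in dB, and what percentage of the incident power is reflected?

Γ = (147 + j342)/(737 + j342), |Γ| = 0.458
RL = −20·log₁₀(0.458) = 6.78 dB
P_refl/P_inc = |Γ|² = 0.21

RL ≈ 6.78 dB; 21% of incident power reflected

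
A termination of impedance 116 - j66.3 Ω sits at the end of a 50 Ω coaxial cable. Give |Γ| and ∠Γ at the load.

Γ ≈ 0.523 ∠ -23.4°

Γ = (Z_L − Z_0)/(Z_L + Z_0) = (66 − j66.3)/(166 − j66.3)
|Γ| = 93.6/179 = 0.523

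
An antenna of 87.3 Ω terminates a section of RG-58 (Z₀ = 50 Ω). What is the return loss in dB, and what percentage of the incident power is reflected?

RL ≈ 11.3 dB; 7.38% of incident power reflected

Γ = (87.3 − 50)/(87.3 + 50) = 0.272
RL = −20·log₁₀(0.272) = 11.3 dB
P_refl/P_inc = |Γ|² = 0.0738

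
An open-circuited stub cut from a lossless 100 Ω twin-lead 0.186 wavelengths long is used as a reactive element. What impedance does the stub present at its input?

βl = 2π × 0.186 = 67°
tan(βl) = 2.35
For an open-circuited stub, Z_in = −jZ_0·cot(βl) = −jZ_0/tan(βl)

Z_in ≈ −j42.5 Ω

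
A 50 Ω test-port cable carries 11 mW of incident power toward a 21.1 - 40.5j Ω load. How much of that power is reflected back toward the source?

|Γ| = |(-28.9 − j40.5)/(71.1 − j40.5)| = 0.608
|Γ|² = 0.37
P_refl = |Γ|²·P_inc = 4.07 mW, P_del = (1 − |Γ|²)·P_inc = 6.93 mW

P_reflected ≈ 4.07 mW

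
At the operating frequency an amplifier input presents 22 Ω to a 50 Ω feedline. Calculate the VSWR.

VSWR ≈ 2.27

Γ = (22 − 50)/(22 + 50) = -0.389
VSWR = (1 + 0.389)/(1 − 0.389)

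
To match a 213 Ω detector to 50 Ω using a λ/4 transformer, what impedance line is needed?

Z_qwt ≈ 103 Ω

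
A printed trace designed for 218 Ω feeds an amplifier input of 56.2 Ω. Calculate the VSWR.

VSWR ≈ 3.88

For a purely resistive load, VSWR = R_L/Z_0 or Z_0/R_L (whichever > 1) = 218/56.2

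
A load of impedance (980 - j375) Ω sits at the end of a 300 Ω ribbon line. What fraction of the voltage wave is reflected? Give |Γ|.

|Γ| ≈ 0.582

Γ = (Z_L − Z_0)/(Z_L + Z_0) = (680 − j375)/(1280 − j375)
|Γ| = 777/1330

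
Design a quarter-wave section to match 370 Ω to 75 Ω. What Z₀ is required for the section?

Z_qwt ≈ 167 Ω

Z_qwt = √(Z_0·R_L) = √(75 × 370) = √27750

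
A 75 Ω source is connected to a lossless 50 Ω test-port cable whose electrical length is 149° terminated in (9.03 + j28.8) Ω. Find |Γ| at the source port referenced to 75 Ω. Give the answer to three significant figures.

|Γ| ≈ 0.835

tan(βl) = -0.601
Z_in = Z_0·(Z_L + jZ_0·tanβl)/(Z_0 + jZ_L·tanβl) = 6.74 − j0.38 Ω
Γ_s = (Z_in − Z_s)/(Z_in + Z_s) = (-68.3 − j0.38)/(81.7 − j0.38), |Γ_s| = 0.835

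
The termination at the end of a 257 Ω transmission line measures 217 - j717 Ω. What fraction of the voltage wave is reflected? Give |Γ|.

Γ = (Z_L − Z_0)/(Z_L + Z_0) = (-40 − j717)/(474 − j717)
|Γ| = 718/860

|Γ| ≈ 0.835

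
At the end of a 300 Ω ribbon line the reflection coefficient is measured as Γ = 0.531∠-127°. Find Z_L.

Z_L ≈ 112 − j132 Ω

Z_L = Z_0·(1 + Γ)/(1 − Γ) = 300·(0.68 − j0.424)/(1.32 + j0.424)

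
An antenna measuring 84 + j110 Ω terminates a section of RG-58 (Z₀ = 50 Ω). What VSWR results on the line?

VSWR ≈ 4.95

Γ = (Z_L − Z_0)/(Z_L + Z_0) = (34 + j110)/(134 + j110)
|Γ| = 115/173 = 0.664
VSWR = (1 + |Γ|)/(1 − |Γ|) = 1.66/0.336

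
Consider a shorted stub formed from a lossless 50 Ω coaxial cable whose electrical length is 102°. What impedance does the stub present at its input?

tan(βl) = -4.7
For a shorted stub, Z_in = jZ_0·tan(βl)

Z_in ≈ −j235 Ω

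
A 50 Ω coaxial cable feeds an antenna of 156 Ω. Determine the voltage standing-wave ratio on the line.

VSWR ≈ 3.12

For a purely resistive load, VSWR = R_L/Z_0 or Z_0/R_L (whichever > 1) = 156/50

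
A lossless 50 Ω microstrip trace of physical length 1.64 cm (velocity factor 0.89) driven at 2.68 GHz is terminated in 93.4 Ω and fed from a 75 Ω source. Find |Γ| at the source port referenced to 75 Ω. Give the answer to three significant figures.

|Γ| ≈ 0.422

λ = v/f = 0.89·c / 2.68 GHz = 0.0996 m
βl = 2π·l/λ = 2π × 0.165 = 59.3°
tan(βl) = 1.68
Z_in = Z_0·(Z_L + jZ_0·tanβl)/(Z_0 + jZ_L·tanβl) = 32.9 − j19.3 Ω
Γ_s = (Z_in − Z_s)/(Z_in + Z_s) = (-42.1 − j19.3)/(108 − j19.3), |Γ_s| = 0.422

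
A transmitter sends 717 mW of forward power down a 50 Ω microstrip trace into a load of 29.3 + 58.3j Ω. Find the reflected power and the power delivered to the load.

P_reflected ≈ 283 mW; P_delivered ≈ 434 mW

|Γ| = |(-20.7 + j58.3)/(79.3 + j58.3)| = 0.629
|Γ|² = 0.395
P_refl = |Γ|²·P_inc = 283 mW, P_del = (1 − |Γ|²)·P_inc = 434 mW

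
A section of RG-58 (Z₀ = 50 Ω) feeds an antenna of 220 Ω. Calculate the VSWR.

For a purely resistive load, VSWR = R_L/Z_0 or Z_0/R_L (whichever > 1) = 220/50

VSWR ≈ 4.4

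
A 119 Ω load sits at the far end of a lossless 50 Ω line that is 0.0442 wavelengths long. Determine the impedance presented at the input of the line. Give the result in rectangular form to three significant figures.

βl = 2π × 0.0442 = 15.9°
tan(βl) = tan(15.9°) = 0.285
Z_in = Z_0·(Z_L + jZ_0·tanβl)/(Z_0 + jZ_L·tanβl)
     = 50·(119 + j14.3)/(50 + j33.9)

Z_in ≈ 88.1 − j45.5 Ω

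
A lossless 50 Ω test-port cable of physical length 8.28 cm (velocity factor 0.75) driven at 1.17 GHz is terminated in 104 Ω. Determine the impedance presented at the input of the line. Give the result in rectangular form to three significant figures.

Z_in ≈ 65.2 + j40 Ω

λ = v/f = 0.75·c / 1.17 GHz = 0.192 m
βl = 2π·l/λ = 2π × 0.431 = 155°
tan(βl) = tan(155°) = -0.466
Z_in = Z_0·(Z_L + jZ_0·tanβl)/(Z_0 + jZ_L·tanβl)
     = 50·(104 − j23.3)/(50 − j48.5)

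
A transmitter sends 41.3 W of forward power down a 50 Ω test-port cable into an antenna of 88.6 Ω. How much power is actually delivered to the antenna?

Γ = (88.6 − 50)/(88.6 + 50) = 0.278
|Γ|² = 0.0776
P_refl = |Γ|²·P_inc = 3.2 W, P_del = (1 − |Γ|²)·P_inc = 38.1 W

P_delivered ≈ 38.1 W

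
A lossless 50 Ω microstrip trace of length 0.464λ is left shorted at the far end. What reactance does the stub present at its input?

βl = 2π × 0.464 = 167°
tan(βl) = -0.23
For a shorted stub, Z_in = jZ_0·tan(βl)

X_in ≈ -11.5 Ω (capacitive)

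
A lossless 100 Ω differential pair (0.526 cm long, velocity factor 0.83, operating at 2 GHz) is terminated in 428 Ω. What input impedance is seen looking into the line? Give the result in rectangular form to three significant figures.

λ = v/f = 0.83·c / 2 GHz = 0.124 m
βl = 2π·l/λ = 2π × 0.0422 = 15.2°
tan(βl) = tan(15.2°) = 0.272
Z_in = Z_0·(Z_L + jZ_0·tanβl)/(Z_0 + jZ_L·tanβl)
     = 100·(428 + j27.2)/(100 + j116)

Z_in ≈ 195 − j200 Ω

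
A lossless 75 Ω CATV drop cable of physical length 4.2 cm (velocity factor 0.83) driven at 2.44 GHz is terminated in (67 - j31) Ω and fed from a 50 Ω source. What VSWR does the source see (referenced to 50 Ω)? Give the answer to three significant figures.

VSWR ≈ 2.29

λ = v/f = 0.83·c / 2.44 GHz = 0.102 m
βl = 2π·l/λ = 2π × 0.412 = 148°
tan(βl) = -0.621
Z_in = Z_0·(Z_L + jZ_0·tanβl)/(Z_0 + jZ_L·tanβl) = 108 − j23.8 Ω
Γ_s = (Z_in − Z_s)/(Z_in + Z_s) = (57.9 − j23.8)/(158 − j23.8), |Γ_s| = 0.392
VSWR = (1 + |Γ_s|)/(1 − |Γ_s|)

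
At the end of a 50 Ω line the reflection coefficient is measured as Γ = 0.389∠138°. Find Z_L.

Z_L = Z_0·(1 + Γ)/(1 − Γ) = 50·(0.711 + j0.26)/(1.29 − j0.26)

Z_L ≈ 24.5 + j15.1 Ω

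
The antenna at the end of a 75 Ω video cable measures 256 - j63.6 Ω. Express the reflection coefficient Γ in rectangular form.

Γ = (Z_L − Z_0)/(Z_L + Z_0) = (181 − j63.6)/(331 − j63.6)

Γ ≈ 0.563 − j0.084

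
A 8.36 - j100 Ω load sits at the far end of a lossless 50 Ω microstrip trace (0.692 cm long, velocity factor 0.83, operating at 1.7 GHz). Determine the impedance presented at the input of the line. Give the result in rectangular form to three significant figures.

Z_in ≈ 3.52 − j52.7 Ω

λ = v/f = 0.83·c / 1.7 GHz = 0.146 m
βl = 2π·l/λ = 2π × 0.0472 = 17°
tan(βl) = tan(17°) = 0.306
Z_in = Z_0·(Z_L + jZ_0·tanβl)/(Z_0 + jZ_L·tanβl)
     = 50·(8.36 − j84.7)/(80.6 + j2.56)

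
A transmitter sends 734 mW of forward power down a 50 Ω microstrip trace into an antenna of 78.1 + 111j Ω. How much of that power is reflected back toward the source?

|Γ| = |(28.1 + j111)/(128.1 + j111)| = 0.676
|Γ|² = 0.456
P_refl = |Γ|²·P_inc = 335 mW, P_del = (1 − |Γ|²)·P_inc = 399 mW

P_reflected ≈ 335 mW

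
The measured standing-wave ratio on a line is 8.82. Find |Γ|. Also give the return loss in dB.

|Γ| ≈ 0.796; return loss ≈ 1.98 dB

|Γ| = (S − 1)/(S + 1) = (8.82 − 1)/(8.82 + 1) = 7.82/9.82
RL = −20·log₁₀|Γ| = −20·log₁₀(0.796)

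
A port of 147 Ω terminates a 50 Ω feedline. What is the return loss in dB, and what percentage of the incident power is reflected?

Γ = (147 − 50)/(147 + 50) = 0.492
RL = −20·log₁₀(0.492) = 6.15 dB
P_refl/P_inc = |Γ|² = 0.242

RL ≈ 6.15 dB; 24.2% of incident power reflected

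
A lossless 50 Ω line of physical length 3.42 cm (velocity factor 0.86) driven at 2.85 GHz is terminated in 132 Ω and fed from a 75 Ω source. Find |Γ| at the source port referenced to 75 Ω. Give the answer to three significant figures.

λ = v/f = 0.86·c / 2.85 GHz = 0.0905 m
βl = 2π·l/λ = 2π × 0.378 = 136°
tan(βl) = -0.966
Z_in = Z_0·(Z_L + jZ_0·tanβl)/(Z_0 + jZ_L·tanβl) = 34 + j38.4 Ω
Γ_s = (Z_in − Z_s)/(Z_in + Z_s) = (-41 + j38.4)/(109 + j38.4), |Γ_s| = 0.486

|Γ| ≈ 0.486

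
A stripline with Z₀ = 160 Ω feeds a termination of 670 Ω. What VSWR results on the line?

VSWR ≈ 4.19

Γ = (670 − 160)/(670 + 160) = 0.614
VSWR = (1 + 0.614)/(1 − 0.614)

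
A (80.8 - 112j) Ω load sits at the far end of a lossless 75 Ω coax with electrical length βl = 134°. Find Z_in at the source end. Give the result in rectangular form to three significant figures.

Z_in ≈ 109 + j126 Ω

tan(βl) = tan(134°) = -1.04
Z_in = Z_0·(Z_L + jZ_0·tanβl)/(Z_0 + jZ_L·tanβl)
     = 75·(80.8 − j190)/(-41 − j83.7)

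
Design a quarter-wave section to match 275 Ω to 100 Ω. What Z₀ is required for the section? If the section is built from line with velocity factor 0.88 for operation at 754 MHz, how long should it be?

Z_qwt ≈ 166 Ω; length ≈ 8.75 cm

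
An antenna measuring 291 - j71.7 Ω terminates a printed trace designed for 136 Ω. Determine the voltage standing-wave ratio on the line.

VSWR ≈ 2.3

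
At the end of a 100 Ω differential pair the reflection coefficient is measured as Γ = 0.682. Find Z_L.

Z_L ≈ 529 Ω

Z_L = Z_0·(1 + Γ)/(1 − Γ) = 100·(1.68)/(0.318)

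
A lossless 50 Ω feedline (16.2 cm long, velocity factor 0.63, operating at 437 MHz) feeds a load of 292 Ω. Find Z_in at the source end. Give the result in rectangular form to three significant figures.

Z_in ≈ 16.6 + j46.9 Ω

λ = v/f = 0.63·c / 437 MHz = 0.432 m
βl = 2π·l/λ = 2π × 0.375 = 135°
tan(βl) = tan(135°) = -1.01
Z_in = Z_0·(Z_L + jZ_0·tanβl)/(Z_0 + jZ_L·tanβl)
     = 50·(292 − j50.3)/(50 − j294)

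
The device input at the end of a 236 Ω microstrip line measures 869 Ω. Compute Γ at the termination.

Γ = (Z_L − Z_0)/(Z_L + Z_0) = (869 − 236)/(869 + 236) = 633/1105

Γ = 0.573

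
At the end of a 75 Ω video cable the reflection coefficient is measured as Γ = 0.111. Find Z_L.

Z_L = Z_0·(1 + Γ)/(1 − Γ) = 75·(1.11)/(0.889)

Z_L ≈ 93.7 Ω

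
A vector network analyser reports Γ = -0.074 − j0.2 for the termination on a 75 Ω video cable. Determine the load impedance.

Z_L = Z_0·(1 + Γ)/(1 − Γ) = 75·(0.926 − j0.2)/(1.07 + j0.2)

Z_L ≈ 60 − j25.1 Ω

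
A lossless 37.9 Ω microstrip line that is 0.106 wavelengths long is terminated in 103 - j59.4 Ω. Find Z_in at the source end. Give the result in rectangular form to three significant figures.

Z_in ≈ 17.5 − j30 Ω

βl = 2π × 0.106 = 38.2°
tan(βl) = tan(38.2°) = 0.786
Z_in = Z_0·(Z_L + jZ_0·tanβl)/(Z_0 + jZ_L·tanβl)
     = 37.9·(103 − j29.6)/(84.6 + j80.9)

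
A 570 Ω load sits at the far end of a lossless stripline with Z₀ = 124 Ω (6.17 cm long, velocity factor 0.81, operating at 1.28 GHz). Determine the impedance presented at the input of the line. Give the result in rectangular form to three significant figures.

λ = v/f = 0.81·c / 1.28 GHz = 0.19 m
βl = 2π·l/λ = 2π × 0.325 = 117°
tan(βl) = tan(117°) = -1.96
Z_in = Z_0·(Z_L + jZ_0·tanβl)/(Z_0 + jZ_L·tanβl)
     = 124·(570 − j243)/(124 − j1120)

Z_in ≈ 33.6 + j59.5 Ω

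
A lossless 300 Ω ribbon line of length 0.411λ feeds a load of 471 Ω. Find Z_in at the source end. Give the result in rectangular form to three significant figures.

Z_in ≈ 334 + j140 Ω

βl = 2π × 0.411 = 148°
tan(βl) = tan(148°) = -0.626
Z_in = Z_0·(Z_L + jZ_0·tanβl)/(Z_0 + jZ_L·tanβl)
     = 300·(471 − j188)/(300 − j295)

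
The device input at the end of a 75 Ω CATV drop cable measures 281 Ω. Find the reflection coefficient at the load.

Γ = (Z_L − Z_0)/(Z_L + Z_0) = (281 − 75)/(281 + 75) = 206/356

Γ = 0.579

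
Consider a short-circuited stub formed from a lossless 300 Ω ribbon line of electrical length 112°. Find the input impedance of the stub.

Z_in ≈ −j743 Ω

tan(βl) = -2.48
For a short-circuited stub, Z_in = jZ_0·tan(βl)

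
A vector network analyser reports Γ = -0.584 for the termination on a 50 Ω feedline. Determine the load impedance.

Z_L ≈ 13.1 Ω

Z_L = Z_0·(1 + Γ)/(1 − Γ) = 50·(0.416)/(1.58)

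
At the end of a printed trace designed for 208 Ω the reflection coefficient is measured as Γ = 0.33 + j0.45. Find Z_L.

Z_L ≈ 220 + j287 Ω

Z_L = Z_0·(1 + Γ)/(1 − Γ) = 208·(1.33 + j0.45)/(0.67 − j0.45)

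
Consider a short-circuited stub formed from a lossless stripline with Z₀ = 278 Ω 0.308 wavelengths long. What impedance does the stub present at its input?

βl = 2π × 0.308 = 111°
tan(βl) = -2.62
For a short-circuited stub, Z_in = jZ_0·tan(βl)

Z_in ≈ −j729 Ω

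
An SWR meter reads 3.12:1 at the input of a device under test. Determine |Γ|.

|Γ| = (S − 1)/(S + 1) = (3.12 − 1)/(3.12 + 1) = 2.12/4.12

|Γ| ≈ 0.515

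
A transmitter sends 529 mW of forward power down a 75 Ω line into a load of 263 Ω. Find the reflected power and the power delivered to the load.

Γ = (263 − 75)/(263 + 75) = 0.556
|Γ|² = 0.309
P_refl = |Γ|²·P_inc = 164 mW, P_del = (1 − |Γ|²)·P_inc = 365 mW

P_reflected ≈ 164 mW; P_delivered ≈ 365 mW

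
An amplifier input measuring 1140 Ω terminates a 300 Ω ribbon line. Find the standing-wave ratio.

VSWR ≈ 3.8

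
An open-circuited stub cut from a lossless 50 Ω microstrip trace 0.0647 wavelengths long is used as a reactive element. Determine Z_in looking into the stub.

Z_in ≈ −j116 Ω

βl = 2π × 0.0647 = 23.3°
tan(βl) = 0.431
For an open-circuited stub, Z_in = −jZ_0·cot(βl) = −jZ_0/tan(βl)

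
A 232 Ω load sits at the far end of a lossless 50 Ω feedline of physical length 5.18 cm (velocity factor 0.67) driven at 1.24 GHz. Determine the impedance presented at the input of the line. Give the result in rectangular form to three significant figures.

Z_in ≈ 13 + j22.1 Ω

λ = v/f = 0.67·c / 1.24 GHz = 0.162 m
βl = 2π·l/λ = 2π × 0.32 = 115°
tan(βl) = tan(115°) = -2.14
Z_in = Z_0·(Z_L + jZ_0·tanβl)/(Z_0 + jZ_L·tanβl)
     = 50·(232 − j107)/(50 − j497)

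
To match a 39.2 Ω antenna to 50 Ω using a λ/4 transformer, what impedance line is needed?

Z_qwt = √(Z_0·R_L) = √(50 × 39.2) = √1960

Z_qwt ≈ 44.3 Ω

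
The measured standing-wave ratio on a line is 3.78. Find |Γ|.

|Γ| = (S − 1)/(S + 1) = (3.78 − 1)/(3.78 + 1) = 2.78/4.78

|Γ| ≈ 0.582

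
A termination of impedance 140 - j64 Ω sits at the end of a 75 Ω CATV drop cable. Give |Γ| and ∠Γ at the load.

Γ = (Z_L − Z_0)/(Z_L + Z_0) = (65 − j64)/(215 − j64)
|Γ| = 91.2/224 = 0.407

Γ ≈ 0.407 ∠ -28°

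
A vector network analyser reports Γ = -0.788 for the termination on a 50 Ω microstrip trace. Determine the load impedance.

Z_L = Z_0·(1 + Γ)/(1 − Γ) = 50·(0.212)/(1.79)

Z_L ≈ 5.93 Ω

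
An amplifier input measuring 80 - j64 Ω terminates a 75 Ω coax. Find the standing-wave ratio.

Γ = (Z_L − Z_0)/(Z_L + Z_0) = (5 − j64)/(155 − j64)
|Γ| = 64.2/168 = 0.383
VSWR = (1 + |Γ|)/(1 − |Γ|) = 1.38/0.617

VSWR ≈ 2.24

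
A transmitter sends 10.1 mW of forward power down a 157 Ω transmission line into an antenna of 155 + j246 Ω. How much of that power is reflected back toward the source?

|Γ| = |(-2 + j246)/(312 + j246)| = 0.619
|Γ|² = 0.383
P_refl = |Γ|²·P_inc = 3.87 mW, P_del = (1 − |Γ|²)·P_inc = 6.23 mW

P_reflected ≈ 3.87 mW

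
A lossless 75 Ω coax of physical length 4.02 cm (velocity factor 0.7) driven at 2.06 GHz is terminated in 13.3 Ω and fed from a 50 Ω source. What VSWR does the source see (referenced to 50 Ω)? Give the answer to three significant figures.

λ = v/f = 0.7·c / 2.06 GHz = 0.102 m
βl = 2π·l/λ = 2π × 0.394 = 142°
tan(βl) = -0.782
Z_in = Z_0·(Z_L + jZ_0·tanβl)/(Z_0 + jZ_L·tanβl) = 21 − j55.8 Ω
Γ_s = (Z_in − Z_s)/(Z_in + Z_s) = (-29 − j55.8)/(71 − j55.8), |Γ_s| = 0.696
VSWR = (1 + |Γ_s|)/(1 − |Γ_s|)

VSWR ≈ 5.57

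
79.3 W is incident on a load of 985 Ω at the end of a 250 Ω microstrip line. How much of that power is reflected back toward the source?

Γ = (985 − 250)/(985 + 250) = 0.595
|Γ|² = 0.354
P_refl = |Γ|²·P_inc = 28.1 W, P_del = (1 − |Γ|²)·P_inc = 51.2 W

P_reflected ≈ 28.1 W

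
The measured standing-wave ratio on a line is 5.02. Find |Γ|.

|Γ| = (S − 1)/(S + 1) = (5.02 − 1)/(5.02 + 1) = 4.02/6.02

|Γ| ≈ 0.668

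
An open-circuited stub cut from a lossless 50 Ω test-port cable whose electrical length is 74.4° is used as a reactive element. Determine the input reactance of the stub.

X_in ≈ -14 Ω (capacitive)

tan(βl) = 3.58
For an open-circuited stub, Z_in = −jZ_0·cot(βl) = −jZ_0/tan(βl)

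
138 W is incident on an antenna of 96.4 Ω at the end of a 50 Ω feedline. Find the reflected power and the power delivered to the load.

P_reflected ≈ 13.9 W; P_delivered ≈ 124 W

Γ = (96.4 − 50)/(96.4 + 50) = 0.317
|Γ|² = 0.1
P_refl = |Γ|²·P_inc = 13.9 W, P_del = (1 − |Γ|²)·P_inc = 124 W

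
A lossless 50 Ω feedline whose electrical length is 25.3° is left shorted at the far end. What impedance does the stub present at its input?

Z_in ≈ +j23.6 Ω

tan(βl) = 0.473
For a shorted stub, Z_in = jZ_0·tan(βl)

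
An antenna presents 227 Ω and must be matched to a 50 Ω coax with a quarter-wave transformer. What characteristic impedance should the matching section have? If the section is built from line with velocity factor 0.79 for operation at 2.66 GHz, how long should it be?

Z_qwt ≈ 107 Ω; length ≈ 2.23 cm

Z_qwt = √(Z_0·R_L) = √(50 × 227) = √11350
λ = 0.79·c/f = 0.0891 m, so l = λ/4 = 0.0223 m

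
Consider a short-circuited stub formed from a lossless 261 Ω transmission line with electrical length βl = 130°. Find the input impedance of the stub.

Z_in ≈ −j311 Ω

tan(βl) = -1.19
For a short-circuited stub, Z_in = jZ_0·tan(βl)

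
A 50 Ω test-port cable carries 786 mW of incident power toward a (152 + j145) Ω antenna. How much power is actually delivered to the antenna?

P_delivered ≈ 386 mW

|Γ| = |(102 + j145)/(202 + j145)| = 0.713
|Γ|² = 0.508
P_refl = |Γ|²·P_inc = 400 mW, P_del = (1 − |Γ|²)·P_inc = 386 mW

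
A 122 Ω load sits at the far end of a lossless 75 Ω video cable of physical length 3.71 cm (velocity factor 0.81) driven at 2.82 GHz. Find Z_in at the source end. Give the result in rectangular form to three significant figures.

λ = v/f = 0.81·c / 2.82 GHz = 0.0862 m
βl = 2π·l/λ = 2π × 0.431 = 155°
tan(βl) = tan(155°) = -0.466
Z_in = Z_0·(Z_L + jZ_0·tanβl)/(Z_0 + jZ_L·tanβl)
     = 75·(122 − j35)/(75 − j56.9)

Z_in ≈ 94.3 + j36.5 Ω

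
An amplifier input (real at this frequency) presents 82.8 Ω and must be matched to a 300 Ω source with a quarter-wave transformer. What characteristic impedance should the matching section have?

Z_qwt ≈ 158 Ω

Z_qwt = √(Z_0·R_L) = √(300 × 82.8) = √24840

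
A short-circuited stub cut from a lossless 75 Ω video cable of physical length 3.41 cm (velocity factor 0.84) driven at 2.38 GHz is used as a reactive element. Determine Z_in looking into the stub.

λ = v/f = 0.84·c / 2.38 GHz = 0.106 m
βl = 2π·l/λ = 2π × 0.322 = 116°
tan(βl) = -2.06
For a short-circuited stub, Z_in = jZ_0·tan(βl)

Z_in ≈ −j154 Ω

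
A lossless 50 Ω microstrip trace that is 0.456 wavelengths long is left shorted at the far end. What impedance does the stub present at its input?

Z_in ≈ −j14.2 Ω

βl = 2π × 0.456 = 164°
tan(βl) = -0.284
For a shorted stub, Z_in = jZ_0·tan(βl)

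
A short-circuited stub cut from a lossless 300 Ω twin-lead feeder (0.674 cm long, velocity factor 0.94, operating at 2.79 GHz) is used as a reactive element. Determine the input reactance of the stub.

X_in ≈ 134 Ω (inductive)

λ = v/f = 0.94·c / 2.79 GHz = 0.101 m
βl = 2π·l/λ = 2π × 0.0667 = 24°
tan(βl) = 0.445
For a short-circuited stub, Z_in = jZ_0·tan(βl)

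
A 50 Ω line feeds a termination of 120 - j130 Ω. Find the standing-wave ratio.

VSWR ≈ 5.45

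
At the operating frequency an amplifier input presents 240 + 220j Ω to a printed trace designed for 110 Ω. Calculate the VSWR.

VSWR ≈ 4.24

Γ = (Z_L − Z_0)/(Z_L + Z_0) = (130 + j220)/(350 + j220)
|Γ| = 256/413 = 0.618
VSWR = (1 + |Γ|)/(1 − |Γ|) = 1.62/0.382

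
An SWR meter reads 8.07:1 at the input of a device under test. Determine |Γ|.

|Γ| ≈ 0.779

|Γ| = (S − 1)/(S + 1) = (8.07 − 1)/(8.07 + 1) = 7.07/9.07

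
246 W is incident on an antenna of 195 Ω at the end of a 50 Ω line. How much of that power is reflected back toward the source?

P_reflected ≈ 86.2 W

Γ = (195 − 50)/(195 + 50) = 0.592
|Γ|² = 0.35
P_refl = |Γ|²·P_inc = 86.2 W, P_del = (1 − |Γ|²)·P_inc = 160 W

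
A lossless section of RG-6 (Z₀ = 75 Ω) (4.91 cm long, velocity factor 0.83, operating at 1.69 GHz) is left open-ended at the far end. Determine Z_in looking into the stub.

Z_in ≈ +j43.2 Ω

λ = v/f = 0.83·c / 1.69 GHz = 0.147 m
βl = 2π·l/λ = 2π × 0.333 = 120°
tan(βl) = -1.73
For an open-ended stub, Z_in = −jZ_0·cot(βl) = −jZ_0/tan(βl)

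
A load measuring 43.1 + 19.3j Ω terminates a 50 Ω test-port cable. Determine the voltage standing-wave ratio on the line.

Γ = (Z_L − Z_0)/(Z_L + Z_0) = (-6.9 + j19.3)/(93.1 + j19.3)
|Γ| = 20.5/95.1 = 0.216
VSWR = (1 + |Γ|)/(1 − |Γ|) = 1.22/0.784

VSWR ≈ 1.55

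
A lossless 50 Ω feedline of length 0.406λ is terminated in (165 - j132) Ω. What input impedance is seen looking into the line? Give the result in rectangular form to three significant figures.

Z_in ≈ 43.6 + j89.7 Ω

βl = 2π × 0.406 = 146°
tan(βl) = tan(146°) = -0.67
Z_in = Z_0·(Z_L + jZ_0·tanβl)/(Z_0 + jZ_L·tanβl)
     = 50·(165 − j166)/(-38.5 − j111)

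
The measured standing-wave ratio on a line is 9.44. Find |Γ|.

|Γ| = (S − 1)/(S + 1) = (9.44 − 1)/(9.44 + 1) = 8.44/10.4

|Γ| ≈ 0.808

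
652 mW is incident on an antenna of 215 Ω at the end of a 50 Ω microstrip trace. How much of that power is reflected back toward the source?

Γ = (215 − 50)/(215 + 50) = 0.623
|Γ|² = 0.388
P_refl = |Γ|²·P_inc = 253 mW, P_del = (1 − |Γ|²)·P_inc = 399 mW

P_reflected ≈ 253 mW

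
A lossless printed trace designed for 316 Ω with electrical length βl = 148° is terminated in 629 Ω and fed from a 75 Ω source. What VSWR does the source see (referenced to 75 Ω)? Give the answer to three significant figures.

VSWR ≈ 6.7

tan(βl) = -0.625
Z_in = Z_0·(Z_L + jZ_0·tanβl)/(Z_0 + jZ_L·tanβl) = 343 + j230 Ω
Γ_s = (Z_in − Z_s)/(Z_in + Z_s) = (268 + j230)/(418 + j230), |Γ_s| = 0.74
VSWR = (1 + |Γ_s|)/(1 − |Γ_s|)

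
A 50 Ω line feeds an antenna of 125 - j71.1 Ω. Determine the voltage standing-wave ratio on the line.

VSWR ≈ 3.42

Γ = (Z_L − Z_0)/(Z_L + Z_0) = (75 − j71.1)/(175 − j71.1)
|Γ| = 103/189 = 0.547
VSWR = (1 + |Γ|)/(1 − |Γ|) = 1.55/0.453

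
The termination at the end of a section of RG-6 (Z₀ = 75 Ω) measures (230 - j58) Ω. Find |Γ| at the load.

|Γ| ≈ 0.533

Γ = (Z_L − Z_0)/(Z_L + Z_0) = (155 − j58)/(305 − j58)
|Γ| = 165/310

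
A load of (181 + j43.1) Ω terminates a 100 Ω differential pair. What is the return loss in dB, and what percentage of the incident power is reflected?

RL ≈ 9.82 dB; 10.4% of incident power reflected

Γ = (81 + j43.1)/(281 + j43.1), |Γ| = 0.323
RL = −20·log₁₀(0.323) = 9.82 dB
P_refl/P_inc = |Γ|² = 0.104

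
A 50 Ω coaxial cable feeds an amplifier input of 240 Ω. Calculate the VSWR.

VSWR ≈ 4.8

For a purely resistive load, VSWR = R_L/Z_0 or Z_0/R_L (whichever > 1) = 240/50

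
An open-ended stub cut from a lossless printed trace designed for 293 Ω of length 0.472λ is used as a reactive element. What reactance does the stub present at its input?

X_in ≈ 1650 Ω (inductive)

βl = 2π × 0.472 = 170°
tan(βl) = -0.178
For an open-ended stub, Z_in = −jZ_0·cot(βl) = −jZ_0/tan(βl)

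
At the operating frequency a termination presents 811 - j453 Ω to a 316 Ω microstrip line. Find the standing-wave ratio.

Γ = (Z_L − Z_0)/(Z_L + Z_0) = (495 − j453)/(1127 − j453)
|Γ| = 671/1210 = 0.552
VSWR = (1 + |Γ|)/(1 − |Γ|) = 1.55/0.448

VSWR ≈ 3.47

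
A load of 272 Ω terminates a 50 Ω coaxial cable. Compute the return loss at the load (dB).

Γ = (272 − 50)/(272 + 50) = 0.689
RL = −20·log₁₀|Γ| = −20·log₁₀(0.689)

RL ≈ 3.23 dB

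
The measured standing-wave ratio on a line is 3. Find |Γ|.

|Γ| = (S − 1)/(S + 1) = (3 − 1)/(3 + 1) = 2/4

|Γ| ≈ 0.5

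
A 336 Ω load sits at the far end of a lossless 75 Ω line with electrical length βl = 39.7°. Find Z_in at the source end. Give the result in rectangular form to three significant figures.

Z_in ≈ 38.3 − j80.1 Ω

tan(βl) = tan(39.7°) = 0.83
Z_in = Z_0·(Z_L + jZ_0·tanβl)/(Z_0 + jZ_L·tanβl)
     = 75·(336 + j62.3)/(75 + j279)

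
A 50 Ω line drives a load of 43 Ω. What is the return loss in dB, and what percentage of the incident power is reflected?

RL ≈ 22.5 dB; 0.567% of incident power reflected

Γ = (43 − 50)/(43 + 50) = -0.0753
RL = −20·log₁₀(0.0753) = 22.5 dB
P_refl/P_inc = |Γ|² = 0.00567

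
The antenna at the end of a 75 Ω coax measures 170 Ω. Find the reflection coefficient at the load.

Γ = 0.388

Γ = (Z_L − Z_0)/(Z_L + Z_0) = (170 − 75)/(170 + 75) = 95/245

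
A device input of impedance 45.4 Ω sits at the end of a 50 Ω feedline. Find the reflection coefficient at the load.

Γ = -0.0482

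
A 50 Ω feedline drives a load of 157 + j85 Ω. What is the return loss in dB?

RL ≈ 4.28 dB

Γ = (107 + j85)/(207 + j85), |Γ| = 0.611
RL = −20·log₁₀|Γ| = −20·log₁₀(0.611)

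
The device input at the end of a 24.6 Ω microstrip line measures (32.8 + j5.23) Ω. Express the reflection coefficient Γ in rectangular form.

Γ ≈ 0.15 + j0.0775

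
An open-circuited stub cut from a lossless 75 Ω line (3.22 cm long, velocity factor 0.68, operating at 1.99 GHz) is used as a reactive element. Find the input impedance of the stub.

Z_in ≈ +j32 Ω

λ = v/f = 0.68·c / 1.99 GHz = 0.103 m
βl = 2π·l/λ = 2π × 0.314 = 113°
tan(βl) = -2.35
For an open-circuited stub, Z_in = −jZ_0·cot(βl) = −jZ_0/tan(βl)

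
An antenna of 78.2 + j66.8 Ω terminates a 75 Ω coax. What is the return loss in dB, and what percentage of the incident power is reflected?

RL ≈ 7.96 dB; 16% of incident power reflected

Γ = (3.2 + j66.8)/(153.2 + j66.8), |Γ| = 0.4
RL = −20·log₁₀(0.4) = 7.96 dB
P_refl/P_inc = |Γ|² = 0.16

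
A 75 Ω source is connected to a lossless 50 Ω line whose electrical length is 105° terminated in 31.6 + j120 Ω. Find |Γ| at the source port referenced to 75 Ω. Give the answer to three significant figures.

tan(βl) = -3.73
Z_in = Z_0·(Z_L + jZ_0·tanβl)/(Z_0 + jZ_L·tanβl) = 4.51 − j5.62 Ω
Γ_s = (Z_in − Z_s)/(Z_in + Z_s) = (-70.5 − j5.62)/(79.5 − j5.62), |Γ_s| = 0.887

|Γ| ≈ 0.887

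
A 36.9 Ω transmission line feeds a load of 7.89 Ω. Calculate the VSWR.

VSWR ≈ 4.68

Γ = (7.89 − 36.9)/(7.89 + 36.9) = -0.648
VSWR = (1 + 0.648)/(1 − 0.648)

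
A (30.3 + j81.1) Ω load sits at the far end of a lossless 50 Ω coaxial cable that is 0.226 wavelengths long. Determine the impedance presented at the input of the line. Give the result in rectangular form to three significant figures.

βl = 2π × 0.226 = 81.4°
tan(βl) = tan(81.4°) = 6.58
Z_in = Z_0·(Z_L + jZ_0·tanβl)/(Z_0 + jZ_L·tanβl)
     = 50·(30.3 + j410)/(-484 + j199)

Z_in ≈ 12.3 − j37.3 Ω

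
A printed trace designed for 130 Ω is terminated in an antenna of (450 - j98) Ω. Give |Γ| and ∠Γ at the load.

Γ = (Z_L − Z_0)/(Z_L + Z_0) = (320 − j98)/(580 − j98)
|Γ| = 335/588 = 0.569

Γ ≈ 0.569 ∠ -7.44°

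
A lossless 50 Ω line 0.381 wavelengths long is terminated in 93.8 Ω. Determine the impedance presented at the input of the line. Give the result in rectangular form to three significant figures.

Z_in ≈ 43.3 + j29 Ω

βl = 2π × 0.381 = 137°
tan(βl) = tan(137°) = -0.927
Z_in = Z_0·(Z_L + jZ_0·tanβl)/(Z_0 + jZ_L·tanβl)
     = 50·(93.8 − j46.4)/(50 − j87)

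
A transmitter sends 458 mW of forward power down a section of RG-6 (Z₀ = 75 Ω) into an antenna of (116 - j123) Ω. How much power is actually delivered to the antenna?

P_delivered ≈ 309 mW

|Γ| = |(41 − j123)/(191 − j123)| = 0.571
|Γ|² = 0.326
P_refl = |Γ|²·P_inc = 149 mW, P_del = (1 − |Γ|²)·P_inc = 309 mW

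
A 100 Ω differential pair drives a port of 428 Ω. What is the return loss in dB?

RL ≈ 4.14 dB

Γ = (428 − 100)/(428 + 100) = 0.621
RL = −20·log₁₀|Γ| = −20·log₁₀(0.621)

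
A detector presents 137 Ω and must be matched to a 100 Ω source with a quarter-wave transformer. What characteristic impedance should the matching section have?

Z_qwt = √(Z_0·R_L) = √(100 × 137) = √13700

Z_qwt ≈ 117 Ω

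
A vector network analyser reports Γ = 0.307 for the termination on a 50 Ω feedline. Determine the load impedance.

Z_L = Z_0·(1 + Γ)/(1 − Γ) = 50·(1.31)/(0.693)

Z_L ≈ 94.3 Ω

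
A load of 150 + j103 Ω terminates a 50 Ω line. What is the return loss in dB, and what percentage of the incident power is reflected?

RL ≈ 3.9 dB; 40.7% of incident power reflected

Γ = (100 + j103)/(200 + j103), |Γ| = 0.638
RL = −20·log₁₀(0.638) = 3.9 dB
P_refl/P_inc = |Γ|² = 0.407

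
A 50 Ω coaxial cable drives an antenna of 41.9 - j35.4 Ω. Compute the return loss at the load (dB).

RL ≈ 8.67 dB

Γ = (-8.1 − j35.4)/(91.9 − j35.4), |Γ| = 0.369
RL = −20·log₁₀|Γ| = −20·log₁₀(0.369)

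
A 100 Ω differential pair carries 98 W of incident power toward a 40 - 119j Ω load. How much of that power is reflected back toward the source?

|Γ| = |(-60 − j119)/(140 − j119)| = 0.725
|Γ|² = 0.526
P_refl = |Γ|²·P_inc = 51.6 W, P_del = (1 − |Γ|²)·P_inc = 46.4 W

P_reflected ≈ 51.6 W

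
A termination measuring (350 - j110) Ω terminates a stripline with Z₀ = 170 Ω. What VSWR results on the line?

VSWR ≈ 2.32

Γ = (Z_L − Z_0)/(Z_L + Z_0) = (180 − j110)/(520 − j110)
|Γ| = 211/532 = 0.397
VSWR = (1 + |Γ|)/(1 − |Γ|) = 1.4/0.603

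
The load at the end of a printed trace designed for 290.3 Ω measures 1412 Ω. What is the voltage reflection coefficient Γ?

Γ = 0.659

Γ = (Z_L − Z_0)/(Z_L + Z_0) = (1412 − 290.3)/(1412 + 290.3) = 1122/1702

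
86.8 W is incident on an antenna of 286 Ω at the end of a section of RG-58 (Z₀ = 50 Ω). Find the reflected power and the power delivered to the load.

Γ = (286 − 50)/(286 + 50) = 0.702
|Γ|² = 0.493
P_refl = |Γ|²·P_inc = 42.8 W, P_del = (1 − |Γ|²)·P_inc = 44 W

P_reflected ≈ 42.8 W; P_delivered ≈ 44 W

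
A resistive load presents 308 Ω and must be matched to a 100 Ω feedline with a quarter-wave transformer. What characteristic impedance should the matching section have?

Z_qwt = √(Z_0·R_L) = √(100 × 308) = √30800

Z_qwt ≈ 175 Ω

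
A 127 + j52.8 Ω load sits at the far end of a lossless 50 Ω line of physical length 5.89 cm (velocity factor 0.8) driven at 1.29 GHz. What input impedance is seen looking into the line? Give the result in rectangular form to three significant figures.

Z_in ≈ 17.5 + j11.9 Ω

λ = v/f = 0.8·c / 1.29 GHz = 0.186 m
βl = 2π·l/λ = 2π × 0.317 = 114°
tan(βl) = tan(114°) = -2.25
Z_in = Z_0·(Z_L + jZ_0·tanβl)/(Z_0 + jZ_L·tanβl)
     = 50·(127 − j59.7)/(169 − j286)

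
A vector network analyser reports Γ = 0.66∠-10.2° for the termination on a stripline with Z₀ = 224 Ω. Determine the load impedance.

Z_L = Z_0·(1 + Γ)/(1 − Γ) = 224·(1.65 − j0.117)/(0.35 + j0.117)

Z_L ≈ 926 − j384 Ω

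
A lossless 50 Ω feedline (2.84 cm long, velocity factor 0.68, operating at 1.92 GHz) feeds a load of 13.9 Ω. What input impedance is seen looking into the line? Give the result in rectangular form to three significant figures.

λ = v/f = 0.68·c / 1.92 GHz = 0.106 m
βl = 2π·l/λ = 2π × 0.267 = 96.2°
tan(βl) = tan(96.2°) = -9.17
Z_in = Z_0·(Z_L + jZ_0·tanβl)/(Z_0 + jZ_L·tanβl)
     = 50·(13.9 − j458)/(50 − j127)

Z_in ≈ 158 − j56.4 Ω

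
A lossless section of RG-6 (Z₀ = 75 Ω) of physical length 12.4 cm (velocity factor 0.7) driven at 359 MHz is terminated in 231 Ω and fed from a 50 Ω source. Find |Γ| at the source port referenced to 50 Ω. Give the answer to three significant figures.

|Γ| ≈ 0.379

λ = v/f = 0.7·c / 359 MHz = 0.585 m
βl = 2π·l/λ = 2π × 0.212 = 76.3°
tan(βl) = 4.11
Z_in = Z_0·(Z_L + jZ_0·tanβl)/(Z_0 + jZ_L·tanβl) = 25.6 − j16.2 Ω
Γ_s = (Z_in − Z_s)/(Z_in + Z_s) = (-24.4 − j16.2)/(75.6 − j16.2), |Γ_s| = 0.379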